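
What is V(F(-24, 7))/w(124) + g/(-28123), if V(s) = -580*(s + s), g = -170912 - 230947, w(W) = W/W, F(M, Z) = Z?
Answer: -227956901/28123 ≈ -8105.7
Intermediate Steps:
w(W) = 1
g = -401859
V(s) = -1160*s
V(F(-24, 7))/w(124) + g/(-28123) = -1160*7/1 - 401859/(-28123) = -8120*1 - 401859*(-1/28123) = -8120 + 401859/28123 = -227956901/28123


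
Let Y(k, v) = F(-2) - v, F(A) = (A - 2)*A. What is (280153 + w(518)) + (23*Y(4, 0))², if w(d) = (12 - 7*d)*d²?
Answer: -969408927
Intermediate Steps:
w(d) = d²*(12 - 7*d)
F(A) = A*(-2 + A) (F(A) = (-2 + A)*A = A*(-2 + A))
Y(k, v) = 8 - v (Y(k, v) = -2*(-2 - 2) - v = -2*(-4) - v = 8 - v)
(280153 + w(518)) + (23*Y(4, 0))² = (280153 + 518²*(12 - 7*518)) + (23*(8 - 1*0))² = (280153 + 268324*(12 - 3626)) + (23*(8 + 0))² = (280153 + 268324*(-3614)) + (23*8)² = (280153 - 969722936) + 184² = -969442783 + 33856 = -969408927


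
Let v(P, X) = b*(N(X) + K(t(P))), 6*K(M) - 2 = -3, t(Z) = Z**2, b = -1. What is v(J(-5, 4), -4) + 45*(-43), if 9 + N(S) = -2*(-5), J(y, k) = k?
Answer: -11615/6 ≈ -1935.8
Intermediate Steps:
K(M) = -1/6 (K(M) = 1/3 + (1/6)*(-3) = 1/3 - 1/2 = -1/6)
N(S) = 1 (N(S) = -9 - 2*(-5) = -9 + 10 = 1)
v(P, X) = -5/6 (v(P, X) = -(1 - 1/6) = -1*5/6 = -5/6)
v(J(-5, 4), -4) + 45*(-43) = -5/6 + 45*(-43) = -5/6 - 1935 = -11615/6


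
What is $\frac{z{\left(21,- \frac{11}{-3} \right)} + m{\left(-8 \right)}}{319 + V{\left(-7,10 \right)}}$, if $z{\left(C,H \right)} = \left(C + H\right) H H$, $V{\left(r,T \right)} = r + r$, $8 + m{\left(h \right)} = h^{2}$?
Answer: $\frac{10466}{8235} \approx 1.2709$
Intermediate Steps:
$m{\left(h \right)} = -8 + h^{2}$
$V{\left(r,T \right)} = 2 r$
$z{\left(C,H \right)} = H^{2} \left(C + H\right)$ ($z{\left(C,H \right)} = H \left(C + H\right) H = H^{2} \left(C + H\right)$)
$\frac{z{\left(21,- \frac{11}{-3} \right)} + m{\left(-8 \right)}}{319 + V{\left(-7,10 \right)}} = \frac{\left(- \frac{11}{-3}\right)^{2} \left(21 - \frac{11}{-3}\right) - \left(8 - \left(-8\right)^{2}\right)}{319 + 2 \left(-7\right)} = \frac{\left(\left(-11\right) \left(- \frac{1}{3}\right)\right)^{2} \left(21 - - \frac{11}{3}\right) + \left(-8 + 64\right)}{319 - 14} = \frac{\left(\frac{11}{3}\right)^{2} \left(21 + \frac{11}{3}\right) + 56}{305} = \left(\frac{121}{9} \cdot \frac{74}{3} + 56\right) \frac{1}{305} = \left(\frac{8954}{27} + 56\right) \frac{1}{305} = \frac{10466}{27} \cdot \frac{1}{305} = \frac{10466}{8235}$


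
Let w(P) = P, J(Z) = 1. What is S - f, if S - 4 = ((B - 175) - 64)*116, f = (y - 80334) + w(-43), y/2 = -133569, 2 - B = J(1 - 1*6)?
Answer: 319911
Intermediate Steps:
B = 1 (B = 2 - 1*1 = 2 - 1 = 1)
y = -267138 (y = 2*(-133569) = -267138)
f = -347515 (f = (-267138 - 80334) - 43 = -347472 - 43 = -347515)
S = -27604 (S = 4 + ((1 - 175) - 64)*116 = 4 + (-174 - 64)*116 = 4 - 238*116 = 4 - 27608 = -27604)
S - f = -27604 - 1*(-347515) = -27604 + 347515 = 319911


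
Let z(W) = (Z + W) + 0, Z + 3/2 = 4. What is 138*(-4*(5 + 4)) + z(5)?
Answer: -9921/2 ≈ -4960.5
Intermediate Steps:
Z = 5/2 (Z = -3/2 + 4 = 5/2 ≈ 2.5000)
z(W) = 5/2 + W (z(W) = (5/2 + W) + 0 = 5/2 + W)
138*(-4*(5 + 4)) + z(5) = 138*(-4*(5 + 4)) + (5/2 + 5) = 138*(-4*9) + 15/2 = 138*(-36) + 15/2 = -4968 + 15/2 = -9921/2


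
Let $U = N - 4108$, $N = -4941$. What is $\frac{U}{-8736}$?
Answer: $\frac{9049}{8736} \approx 1.0358$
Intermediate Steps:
$U = -9049$ ($U = -4941 - 4108 = -9049$)
$\frac{U}{-8736} = - \frac{9049}{-8736} = \left(-9049\right) \left(- \frac{1}{8736}\right) = \frac{9049}{8736}$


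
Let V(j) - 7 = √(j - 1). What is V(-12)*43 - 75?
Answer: 226 + 43*I*√13 ≈ 226.0 + 155.04*I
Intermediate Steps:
V(j) = 7 + √(-1 + j) (V(j) = 7 + √(j - 1) = 7 + √(-1 + j))
V(-12)*43 - 75 = (7 + √(-1 - 12))*43 - 75 = (7 + √(-13))*43 - 75 = (7 + I*√13)*43 - 75 = (301 + 43*I*√13) - 75 = 226 + 43*I*√13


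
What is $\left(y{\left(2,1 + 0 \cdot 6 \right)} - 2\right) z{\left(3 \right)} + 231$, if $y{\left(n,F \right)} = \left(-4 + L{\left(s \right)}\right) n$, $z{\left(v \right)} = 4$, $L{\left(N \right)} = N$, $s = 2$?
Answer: $207$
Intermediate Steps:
$y{\left(n,F \right)} = - 2 n$ ($y{\left(n,F \right)} = \left(-4 + 2\right) n = - 2 n$)
$\left(y{\left(2,1 + 0 \cdot 6 \right)} - 2\right) z{\left(3 \right)} + 231 = \left(\left(-2\right) 2 - 2\right) 4 + 231 = \left(-4 - 2\right) 4 + 231 = \left(-6\right) 4 + 231 = -24 + 231 = 207$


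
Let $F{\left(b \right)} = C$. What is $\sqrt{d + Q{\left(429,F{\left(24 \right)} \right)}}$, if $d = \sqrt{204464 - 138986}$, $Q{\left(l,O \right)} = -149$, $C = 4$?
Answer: $\sqrt{-149 + \sqrt{65478}} \approx 10.339$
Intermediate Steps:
$F{\left(b \right)} = 4$
$d = \sqrt{65478} \approx 255.89$
$\sqrt{d + Q{\left(429,F{\left(24 \right)} \right)}} = \sqrt{\sqrt{65478} - 149} = \sqrt{-149 + \sqrt{65478}}$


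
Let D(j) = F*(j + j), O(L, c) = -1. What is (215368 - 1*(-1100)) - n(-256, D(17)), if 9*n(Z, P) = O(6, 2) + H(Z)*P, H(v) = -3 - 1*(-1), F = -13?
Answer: 1947329/9 ≈ 2.1637e+5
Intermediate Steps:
H(v) = -2 (H(v) = -3 + 1 = -2)
D(j) = -26*j (D(j) = -13*(j + j) = -26*j)
n(Z, P) = -⅑ - 2*P/9 (n(Z, P) = (-1 - 2*P)/9 = -⅑ - 2*P/9)
(215368 - 1*(-1100)) - n(-256, D(17)) = (215368 - 1*(-1100)) - (-⅑ - (-52)*17/9) = (215368 + 1100) - (-⅑ - 2/9*(-442)) = 216468 - (-⅑ + 884/9) = 216468 - 1*883/9 = 216468 - 883/9 = 1947329/9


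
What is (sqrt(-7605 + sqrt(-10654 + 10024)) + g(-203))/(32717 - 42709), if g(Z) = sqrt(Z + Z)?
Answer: -sqrt(-7605 + 3*I*sqrt(70))/9992 - I*sqrt(406)/9992 ≈ -1.4402e-5 - 0.010744*I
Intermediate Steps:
g(Z) = sqrt(2)*sqrt(Z) (g(Z) = sqrt(2*Z) = sqrt(2)*sqrt(Z))
(sqrt(-7605 + sqrt(-10654 + 10024)) + g(-203))/(32717 - 42709) = (sqrt(-7605 + sqrt(-10654 + 10024)) + sqrt(2)*sqrt(-203))/(32717 - 42709) = (sqrt(-7605 + sqrt(-630)) + sqrt(2)*(I*sqrt(203)))/(-9992) = (sqrt(-7605 + 3*I*sqrt(70)) + I*sqrt(406))*(-1/9992) = -sqrt(-7605 + 3*I*sqrt(70))/9992 - I*sqrt(406)/9992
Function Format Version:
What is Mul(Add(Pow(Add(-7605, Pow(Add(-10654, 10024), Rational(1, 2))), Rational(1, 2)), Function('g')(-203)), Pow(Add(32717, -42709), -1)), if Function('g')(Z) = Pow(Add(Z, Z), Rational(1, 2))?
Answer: Add(Mul(Rational(-1, 9992), Pow(Add(-7605, Mul(3, I, Pow(70, Rational(1, 2)))), Rational(1, 2))), Mul(Rational(-1, 9992), I, Pow(406, Rational(1, 2)))) ≈ Add(-1.4402e-5, Mul(-0.010744, I))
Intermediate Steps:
Function('g')(Z) = Mul(Pow(2, Rational(1, 2)), Pow(Z, Rational(1, 2))) (Function('g')(Z) = Pow(Mul(2, Z), Rational(1, 2)) = Mul(Pow(2, Rational(1, 2)), Pow(Z, Rational(1, 2))))
Mul(Add(Pow(Add(-7605, Pow(Add(-10654, 10024), Rational(1, 2))), Rational(1, 2)), Function('g')(-203)), Pow(Add(32717, -42709), -1)) = Mul(Add(Pow(Add(-7605, Pow(Add(-10654, 10024), Rational(1, 2))), Rational(1, 2)), Mul(Pow(2, Rational(1, 2)), Pow(-203, Rational(1, 2)))), Pow(Add(32717, -42709), -1)) = Mul(Add(Pow(Add(-7605, Pow(-630, Rational(1, 2))), Rational(1, 2)), Mul(Pow(2, Rational(1, 2)), Mul(I, Pow(203, Rational(1, 2))))), Pow(-9992, -1)) = Mul(Add(Pow(Add(-7605, Mul(3, I, Pow(70, Rational(1, 2)))), Rational(1, 2)), Mul(I, Pow(406, Rational(1, 2)))), Rational(-1, 9992)) = Add(Mul(Rational(-1, 9992), Pow(Add(-7605, Mul(3, I, Pow(70, Rational(1, 2)))), Rational(1, 2))), Mul(Rational(-1, 9992), I, Pow(406, Rational(1, 2))))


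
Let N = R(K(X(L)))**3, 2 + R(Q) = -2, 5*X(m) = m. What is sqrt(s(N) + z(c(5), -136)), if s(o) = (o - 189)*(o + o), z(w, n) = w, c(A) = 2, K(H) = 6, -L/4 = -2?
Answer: sqrt(32386) ≈ 179.96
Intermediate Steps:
L = 8 (L = -4*(-2) = 8)
X(m) = m/5
R(Q) = -4 (R(Q) = -2 - 2 = -4)
N = -64 (N = (-4)**3 = -64)
s(o) = 2*o*(-189 + o) (s(o) = (-189 + o)*(2*o) = 2*o*(-189 + o))
sqrt(s(N) + z(c(5), -136)) = sqrt(2*(-64)*(-189 - 64) + 2) = sqrt(2*(-64)*(-253) + 2) = sqrt(32384 + 2) = sqrt(32386)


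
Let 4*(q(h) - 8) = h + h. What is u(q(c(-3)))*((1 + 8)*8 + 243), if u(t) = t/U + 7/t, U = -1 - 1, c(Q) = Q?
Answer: -35595/52 ≈ -684.52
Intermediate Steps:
U = -2
q(h) = 8 + h/2 (q(h) = 8 + (h + h)/4 = 8 + (2*h)/4 = 8 + h/2)
u(t) = 7/t - t/2 (u(t) = t/(-2) + 7/t = t*(-½) + 7/t = -t/2 + 7/t = 7/t - t/2)
u(q(c(-3)))*((1 + 8)*8 + 243) = (7/(8 + (½)*(-3)) - (8 + (½)*(-3))/2)*((1 + 8)*8 + 243) = (7/(8 - 3/2) - (8 - 3/2)/2)*(9*8 + 243) = (7/(13/2) - ½*13/2)*(72 + 243) = (7*(2/13) - 13/4)*315 = (14/13 - 13/4)*315 = -113/52*315 = -35595/52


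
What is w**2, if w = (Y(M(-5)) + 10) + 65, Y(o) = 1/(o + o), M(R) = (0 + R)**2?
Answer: 14070001/2500 ≈ 5628.0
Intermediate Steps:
M(R) = R**2
Y(o) = 1/(2*o)
w = 3751/50 (w = (1/(2*((-5)**2)) + 10) + 65 = ((1/2)/25 + 10) + 65 = ((1/2)*(1/25) + 10) + 65 = (1/50 + 10) + 65 = 501/50 + 65 = 3751/50 ≈ 75.020)
w**2 = (3751/50)**2 = 14070001/2500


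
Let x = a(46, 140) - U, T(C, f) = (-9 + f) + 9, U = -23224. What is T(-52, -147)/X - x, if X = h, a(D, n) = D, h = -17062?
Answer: -397032593/17062 ≈ -23270.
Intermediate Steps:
T(C, f) = f
X = -17062
x = 23270 (x = 46 - 1*(-23224) = 46 + 23224 = 23270)
T(-52, -147)/X - x = -147/(-17062) - 1*23270 = -147*(-1/17062) - 23270 = 147/17062 - 23270 = -397032593/17062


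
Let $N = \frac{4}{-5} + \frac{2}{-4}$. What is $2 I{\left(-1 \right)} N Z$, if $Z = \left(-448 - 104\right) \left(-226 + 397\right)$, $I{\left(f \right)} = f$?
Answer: $- \frac{1227096}{5} \approx -2.4542 \cdot 10^{5}$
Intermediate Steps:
$N = - \frac{13}{10}$ ($N = 4 \left(- \frac{1}{5}\right) + 2 \left(- \frac{1}{4}\right) = - \frac{4}{5} - \frac{1}{2} = - \frac{13}{10} \approx -1.3$)
$Z = -94392$ ($Z = \left(-552\right) 171 = -94392$)
$2 I{\left(-1 \right)} N Z = 2 \left(-1\right) \left(- \frac{13}{10}\right) \left(-94392\right) = \left(-2\right) \left(- \frac{13}{10}\right) \left(-94392\right) = \frac{13}{5} \left(-94392\right) = - \frac{1227096}{5}$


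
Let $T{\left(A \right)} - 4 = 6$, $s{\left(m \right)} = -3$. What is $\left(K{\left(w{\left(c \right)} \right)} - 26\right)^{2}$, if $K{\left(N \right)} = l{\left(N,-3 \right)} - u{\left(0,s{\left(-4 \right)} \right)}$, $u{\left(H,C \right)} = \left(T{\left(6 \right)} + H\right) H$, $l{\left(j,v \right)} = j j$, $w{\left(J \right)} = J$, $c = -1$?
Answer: $625$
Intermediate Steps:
$T{\left(A \right)} = 10$ ($T{\left(A \right)} = 4 + 6 = 10$)
$l{\left(j,v \right)} = j^{2}$
$u{\left(H,C \right)} = H \left(10 + H\right)$ ($u{\left(H,C \right)} = \left(10 + H\right) H = H \left(10 + H\right)$)
$K{\left(N \right)} = N^{2}$ ($K{\left(N \right)} = N^{2} - 0 \left(10 + 0\right) = N^{2} - 0 \cdot 10 = N^{2} - 0 = N^{2} + 0 = N^{2}$)
$\left(K{\left(w{\left(c \right)} \right)} - 26\right)^{2} = \left(\left(-1\right)^{2} - 26\right)^{2} = \left(1 - 26\right)^{2} = \left(-25\right)^{2} = 625$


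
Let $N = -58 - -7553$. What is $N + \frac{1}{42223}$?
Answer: $\frac{316461386}{42223} \approx 7495.0$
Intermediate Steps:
$N = 7495$ ($N = -58 + 7553 = 7495$)
$N + \frac{1}{42223} = 7495 + \frac{1}{42223} = \frac{316461386}{42223}$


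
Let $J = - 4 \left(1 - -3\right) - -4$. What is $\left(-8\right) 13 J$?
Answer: $1248$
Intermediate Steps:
$J = -12$ ($J = - 4 \left(1 + 3\right) + 4 = \left(-4\right) 4 + 4 = -16 + 4 = -12$)
$\left(-8\right) 13 J = \left(-8\right) 13 \left(-12\right) = \left(-104\right) \left(-12\right) = 1248$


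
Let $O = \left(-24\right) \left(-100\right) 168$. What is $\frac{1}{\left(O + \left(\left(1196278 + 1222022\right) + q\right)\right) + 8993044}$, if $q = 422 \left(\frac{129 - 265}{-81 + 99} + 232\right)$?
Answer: $\frac{9}{107183336} \approx 8.3968 \cdot 10^{-8}$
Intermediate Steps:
$O = 403200$ ($O = 2400 \cdot 168 = 403200$)
$q = \frac{852440}{9}$ ($q = 422 \left(- \frac{136}{18} + 232\right) = 422 \left(\left(-136\right) \frac{1}{18} + 232\right) = 422 \left(- \frac{68}{9} + 232\right) = 422 \cdot \frac{2020}{9} = \frac{852440}{9} \approx 94716.0$)
$\frac{1}{\left(O + \left(\left(1196278 + 1222022\right) + q\right)\right) + 8993044} = \frac{1}{\left(403200 + \left(\left(1196278 + 1222022\right) + \frac{852440}{9}\right)\right) + 8993044} = \frac{1}{\left(403200 + \left(2418300 + \frac{852440}{9}\right)\right) + 8993044} = \frac{1}{\left(403200 + \frac{22617140}{9}\right) + 8993044} = \frac{1}{\frac{26245940}{9} + 8993044} = \frac{1}{\frac{107183336}{9}} = \frac{9}{107183336}$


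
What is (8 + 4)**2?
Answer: 144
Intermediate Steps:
(8 + 4)**2 = 12**2 = 144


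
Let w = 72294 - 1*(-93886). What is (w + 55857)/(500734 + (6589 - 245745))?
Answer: 222037/261578 ≈ 0.84884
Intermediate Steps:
w = 166180 (w = 72294 + 93886 = 166180)
(w + 55857)/(500734 + (6589 - 245745)) = (166180 + 55857)/(500734 + (6589 - 245745)) = 222037/(500734 - 239156) = 222037/261578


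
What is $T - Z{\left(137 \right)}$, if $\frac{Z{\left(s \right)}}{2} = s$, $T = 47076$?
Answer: $46802$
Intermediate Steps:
$Z{\left(s \right)} = 2 s$
$T - Z{\left(137 \right)} = 47076 - 2 \cdot 137 = 47076 - 274 = 46802$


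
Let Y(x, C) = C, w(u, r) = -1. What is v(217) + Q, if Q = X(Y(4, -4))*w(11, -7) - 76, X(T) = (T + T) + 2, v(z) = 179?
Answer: 109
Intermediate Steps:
X(T) = 2 + 2*T (X(T) = 2*T + 2 = 2 + 2*T)
Q = -70 (Q = (2 + 2*(-4))*(-1) - 76 = (2 - 8)*(-1) - 76 = -6*(-1) - 76 = 6 - 76 = -70)
v(217) + Q = 179 - 70 = 109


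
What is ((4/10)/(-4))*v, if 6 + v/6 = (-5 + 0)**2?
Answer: -57/5 ≈ -11.400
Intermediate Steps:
v = 114 (v = -36 + 6*(-5 + 0)**2 = -36 + 6*(-5)**2 = -36 + 6*25 = -36 + 150 = 114)
((4/10)/(-4))*v = ((4/10)/(-4))*114 = ((4*(1/10))*(-1/4))*114 = ((2/5)*(-1/4))*114 = -1/10*114 = -57/5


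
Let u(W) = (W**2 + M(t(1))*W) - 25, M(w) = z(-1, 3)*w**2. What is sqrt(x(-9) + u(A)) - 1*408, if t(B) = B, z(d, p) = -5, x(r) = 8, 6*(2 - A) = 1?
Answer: -408 + I*sqrt(821)/6 ≈ -408.0 + 4.7755*I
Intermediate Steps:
A = 11/6 (A = 2 - 1/6*1 = 2 - 1/6 = 11/6 ≈ 1.8333)
M(w) = -5*w**2
u(W) = -25 + W**2 - 5*W (u(W) = (W**2 + (-5*1**2)*W) - 25 = (W**2 + (-5*1)*W) - 25 = (W**2 - 5*W) - 25 = -25 + W**2 - 5*W)
sqrt(x(-9) + u(A)) - 1*408 = sqrt(8 + (-25 + (11/6)**2 - 5*11/6)) - 1*408 = sqrt(8 + (-25 + 121/36 - 55/6)) - 408 = sqrt(8 - 1109/36) - 408 = sqrt(-821/36) - 408 = I*sqrt(821)/6 - 408 = -408 + I*sqrt(821)/6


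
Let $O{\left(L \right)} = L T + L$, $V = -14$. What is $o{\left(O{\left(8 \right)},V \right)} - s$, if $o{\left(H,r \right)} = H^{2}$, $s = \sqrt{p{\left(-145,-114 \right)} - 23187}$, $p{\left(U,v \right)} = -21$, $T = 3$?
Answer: $1024 - 2 i \sqrt{5802} \approx 1024.0 - 152.34 i$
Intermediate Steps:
$O{\left(L \right)} = 4 L$ ($O{\left(L \right)} = L 3 + L = 3 L + L = 4 L$)
$s = 2 i \sqrt{5802}$ ($s = \sqrt{-21 - 23187} = \sqrt{-23208} = 2 i \sqrt{5802} \approx 152.34 i$)
$o{\left(O{\left(8 \right)},V \right)} - s = \left(4 \cdot 8\right)^{2} - 2 i \sqrt{5802} = 32^{2} - 2 i \sqrt{5802} = 1024 - 2 i \sqrt{5802}$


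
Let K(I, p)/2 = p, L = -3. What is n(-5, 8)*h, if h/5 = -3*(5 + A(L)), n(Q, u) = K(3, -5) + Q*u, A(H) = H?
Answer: 1500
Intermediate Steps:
K(I, p) = 2*p
n(Q, u) = -10 + Q*u (n(Q, u) = 2*(-5) + Q*u = -10 + Q*u)
h = -30 (h = 5*(-3*(5 - 3)) = 5*(-3*2) = 5*(-6) = -30)
n(-5, 8)*h = (-10 - 5*8)*(-30) = (-10 - 40)*(-30) = -50*(-30) = 1500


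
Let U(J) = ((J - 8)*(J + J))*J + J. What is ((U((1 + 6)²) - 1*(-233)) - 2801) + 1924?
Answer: 196287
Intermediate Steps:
U(J) = J + 2*J²*(-8 + J) (U(J) = ((-8 + J)*(2*J))*J + J = (2*J*(-8 + J))*J + J = 2*J²*(-8 + J) + J = J + 2*J²*(-8 + J))
((U((1 + 6)²) - 1*(-233)) - 2801) + 1924 = (((1 + 6)²*(1 - 16*(1 + 6)² + 2*((1 + 6)²)²) - 1*(-233)) - 2801) + 1924 = ((7²*(1 - 16*7² + 2*(7²)²) + 233) - 2801) + 1924 = ((49*(1 - 16*49 + 2*49²) + 233) - 2801) + 1924 = ((49*(1 - 784 + 2*2401) + 233) - 2801) + 1924 = ((49*(1 - 784 + 4802) + 233) - 2801) + 1924 = ((49*4019 + 233) - 2801) + 1924 = ((196931 + 233) - 2801) + 1924 = (197164 - 2801) + 1924 = 194363 + 1924 = 196287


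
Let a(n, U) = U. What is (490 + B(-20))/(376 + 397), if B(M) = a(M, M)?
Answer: 470/773 ≈ 0.60802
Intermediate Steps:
B(M) = M
(490 + B(-20))/(376 + 397) = (490 - 20)/(376 + 397) = 470/773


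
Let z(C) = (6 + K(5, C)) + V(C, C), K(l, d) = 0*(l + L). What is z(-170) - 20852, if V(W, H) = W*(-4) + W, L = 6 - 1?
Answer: -20336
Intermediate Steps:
L = 5
V(W, H) = -3*W (V(W, H) = -4*W + W = -3*W)
K(l, d) = 0 (K(l, d) = 0*(l + 5) = 0*(5 + l) = 0)
z(C) = 6 - 3*C (z(C) = (6 + 0) - 3*C = 6 - 3*C)
z(-170) - 20852 = (6 - 3*(-170)) - 20852 = (6 + 510) - 20852 = 516 - 20852 = -20336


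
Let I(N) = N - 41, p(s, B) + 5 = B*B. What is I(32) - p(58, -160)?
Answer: -25604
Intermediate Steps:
p(s, B) = -5 + B² (p(s, B) = -5 + B*B = -5 + B²)
I(N) = -41 + N
I(32) - p(58, -160) = (-41 + 32) - (-5 + (-160)²) = -9 - (-5 + 25600) = -9 - 1*25595 = -9 - 25595 = -25604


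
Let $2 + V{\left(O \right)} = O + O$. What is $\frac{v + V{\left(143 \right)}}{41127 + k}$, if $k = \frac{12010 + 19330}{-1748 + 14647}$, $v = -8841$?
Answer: $- \frac{110376743}{530528513} \approx -0.20805$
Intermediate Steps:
$V{\left(O \right)} = -2 + 2 O$ ($V{\left(O \right)} = -2 + \left(O + O\right) = -2 + 2 O$)
$k = \frac{31340}{12899} \approx 2.4296$
$\frac{v + V{\left(143 \right)}}{41127 + k} = \frac{-8841 + \left(-2 + 2 \cdot 143\right)}{41127 + \frac{31340}{12899}} = \frac{-8841 + \left(-2 + 286\right)}{\frac{530528513}{12899}} = \left(-8841 + 284\right) \frac{12899}{530528513} = \left(-8557\right) \frac{12899}{530528513} = - \frac{110376743}{530528513}$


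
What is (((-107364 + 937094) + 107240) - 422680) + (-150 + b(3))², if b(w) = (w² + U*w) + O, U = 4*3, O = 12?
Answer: 522939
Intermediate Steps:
U = 12
b(w) = 12 + w² + 12*w (b(w) = (w² + 12*w) + 12 = 12 + w² + 12*w)
(((-107364 + 937094) + 107240) - 422680) + (-150 + b(3))² = (((-107364 + 937094) + 107240) - 422680) + (-150 + (12 + 3² + 12*3))² = ((829730 + 107240) - 422680) + (-150 + (12 + 9 + 36))² = (936970 - 422680) + (-150 + 57)² = 514290 + (-93)² = 514290 + 8649 = 522939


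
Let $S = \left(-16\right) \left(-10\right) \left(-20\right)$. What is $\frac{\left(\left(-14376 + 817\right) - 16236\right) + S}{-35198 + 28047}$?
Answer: $\frac{32995}{7151} \approx 4.614$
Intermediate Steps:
$S = -3200$ ($S = 160 \left(-20\right) = -3200$)
$\frac{\left(\left(-14376 + 817\right) - 16236\right) + S}{-35198 + 28047} = \frac{\left(\left(-14376 + 817\right) - 16236\right) - 3200}{-35198 + 28047} = \frac{\left(-13559 - 16236\right) - 3200}{-7151} = \left(-29795 - 3200\right) \left(- \frac{1}{7151}\right) = \left(-32995\right) \left(- \frac{1}{7151}\right) = \frac{32995}{7151}$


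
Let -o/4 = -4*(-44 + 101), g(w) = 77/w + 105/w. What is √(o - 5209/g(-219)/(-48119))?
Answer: 15*√310832376364146/8757658 ≈ 30.197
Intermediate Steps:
g(w) = 182/w
o = 912 (o = -(-16)*(-44 + 101) = -(-16)*57 = -4*(-228) = 912)
√(o - 5209/g(-219)/(-48119)) = √(912 - 5209/(182/(-219))/(-48119)) = √(912 - 5209/(182*(-1/219))*(-1/48119)) = √(912 - 5209/(-182/219)*(-1/48119)) = √(912 - 5209*(-219/182)*(-1/48119)) = √(912 + (1140771/182)*(-1/48119)) = √(912 - 1140771/8757658) = √(7985843325/8757658) = 15*√310832376364146/8757658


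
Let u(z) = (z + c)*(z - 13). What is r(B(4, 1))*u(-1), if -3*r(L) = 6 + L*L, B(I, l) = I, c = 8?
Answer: 2156/3 ≈ 718.67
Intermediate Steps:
r(L) = -2 - L**2/3 (r(L) = -(6 + L*L)/3 = -(6 + L**2)/3 = -2 - L**2/3)
u(z) = (-13 + z)*(8 + z) (u(z) = (z + 8)*(z - 13) = (8 + z)*(-13 + z) = (-13 + z)*(8 + z))
r(B(4, 1))*u(-1) = (-2 - 1/3*4**2)*(-104 + (-1)**2 - 5*(-1)) = (-2 - 1/3*16)*(-104 + 1 + 5) = (-2 - 16/3)*(-98) = -22/3*(-98) = 2156/3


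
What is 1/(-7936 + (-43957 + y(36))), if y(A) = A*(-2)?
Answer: -1/51965 ≈ -1.9244e-5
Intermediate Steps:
y(A) = -2*A
1/(-7936 + (-43957 + y(36))) = 1/(-7936 + (-43957 - 2*36)) = 1/(-7936 + (-43957 - 72)) = 1/(-7936 - 44029) = 1/(-51965) = -1/51965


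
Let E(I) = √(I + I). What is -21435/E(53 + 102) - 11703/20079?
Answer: -3901/6693 - 4287*√310/62 ≈ -1218.0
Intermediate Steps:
E(I) = √2*√I (E(I) = √(2*I) = √2*√I)
-21435/E(53 + 102) - 11703/20079 = -21435*√2/(2*√(53 + 102)) - 11703/20079 = -21435*√310/310 - 11703*1/20079 = -21435*√310/310 - 3901/6693 = -4287*√310/62 - 3901/6693 = -3901/6693 - 4287*√310/62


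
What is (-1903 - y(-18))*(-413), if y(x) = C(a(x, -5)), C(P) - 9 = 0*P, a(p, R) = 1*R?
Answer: 789656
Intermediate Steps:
a(p, R) = R
C(P) = 9 (C(P) = 9 + 0*P = 9 + 0 = 9)
y(x) = 9
(-1903 - y(-18))*(-413) = (-1903 - 1*9)*(-413) = (-1903 - 9)*(-413) = -1912*(-413) = 789656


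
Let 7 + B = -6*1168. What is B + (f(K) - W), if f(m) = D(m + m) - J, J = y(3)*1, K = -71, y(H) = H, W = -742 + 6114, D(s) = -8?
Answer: -12398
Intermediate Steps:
W = 5372
J = 3 (J = 3*1 = 3)
B = -7015 (B = -7 - 6*1168 = -7 - 7008 = -7015)
f(m) = -11 (f(m) = -8 - 1*3 = -8 - 3 = -11)
B + (f(K) - W) = -7015 + (-11 - 1*5372) = -7015 + (-11 - 5372) = -7015 - 5383 = -12398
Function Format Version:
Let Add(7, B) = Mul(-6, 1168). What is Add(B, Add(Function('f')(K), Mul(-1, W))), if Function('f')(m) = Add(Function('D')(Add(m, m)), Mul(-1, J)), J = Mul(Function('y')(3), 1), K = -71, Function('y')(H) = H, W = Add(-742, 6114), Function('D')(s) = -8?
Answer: -12398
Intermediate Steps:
W = 5372
J = 3 (J = Mul(3, 1) = 3)
B = -7015 (B = Add(-7, Mul(-6, 1168)) = Add(-7, -7008) = -7015)
Function('f')(m) = -11 (Function('f')(m) = Add(-8, Mul(-1, 3)) = Add(-8, -3) = -11)
Add(B, Add(Function('f')(K), Mul(-1, W))) = Add(-7015, Add(-11, Mul(-1, 5372))) = Add(-7015, Add(-11, -5372)) = Add(-7015, -5383) = -12398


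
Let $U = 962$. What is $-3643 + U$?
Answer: $-2681$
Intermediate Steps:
$-3643 + U = -3643 + 962 = -2681$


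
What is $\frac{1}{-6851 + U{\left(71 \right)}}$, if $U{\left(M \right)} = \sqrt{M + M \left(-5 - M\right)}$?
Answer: $- \frac{6851}{46941526} - \frac{5 i \sqrt{213}}{46941526} \approx -0.00014595 - 1.5545 \cdot 10^{-6} i$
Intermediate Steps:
$\frac{1}{-6851 + U{\left(71 \right)}} = \frac{1}{-6851 + \sqrt{\left(-1\right) 71 \left(4 + 71\right)}} = \frac{1}{-6851 + \sqrt{\left(-1\right) 71 \cdot 75}} = \frac{1}{-6851 + \sqrt{-5325}} = \frac{1}{-6851 + 5 i \sqrt{213}}$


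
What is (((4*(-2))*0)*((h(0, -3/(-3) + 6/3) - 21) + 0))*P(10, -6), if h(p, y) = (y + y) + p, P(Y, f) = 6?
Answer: 0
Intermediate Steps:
h(p, y) = p + 2*y (h(p, y) = 2*y + p = p + 2*y)
(((4*(-2))*0)*((h(0, -3/(-3) + 6/3) - 21) + 0))*P(10, -6) = (((4*(-2))*0)*(((0 + 2*(-3/(-3) + 6/3)) - 21) + 0))*6 = ((-8*0)*(((0 + 2*(-3*(-1/3) + 6*(1/3))) - 21) + 0))*6 = (0*(((0 + 2*(1 + 2)) - 21) + 0))*6 = (0*(((0 + 2*3) - 21) + 0))*6 = (0*(((0 + 6) - 21) + 0))*6 = (0*((6 - 21) + 0))*6 = (0*(-15 + 0))*6 = (0*(-15))*6 = 0*6 = 0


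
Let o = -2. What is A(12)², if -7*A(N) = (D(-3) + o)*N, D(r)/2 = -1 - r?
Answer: 576/49 ≈ 11.755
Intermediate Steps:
D(r) = -2 - 2*r (D(r) = 2*(-1 - r) = -2 - 2*r)
A(N) = -2*N/7 (A(N) = -((-2 - 2*(-3)) - 2)*N/7 = -((-2 + 6) - 2)*N/7 = -(4 - 2)*N/7 = -2*N/7)
A(12)² = (-2/7*12)² = (-24/7)² = 576/49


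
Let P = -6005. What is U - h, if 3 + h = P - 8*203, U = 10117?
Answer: 17749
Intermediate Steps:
h = -7632 (h = -3 + (-6005 - 8*203) = -3 + (-6005 - 1624) = -3 - 7629 = -7632)
U - h = 10117 - 1*(-7632) = 10117 + 7632 = 17749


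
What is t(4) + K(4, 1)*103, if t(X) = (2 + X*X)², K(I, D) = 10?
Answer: 1354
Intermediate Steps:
t(X) = (2 + X²)²
t(4) + K(4, 1)*103 = (2 + 4²)² + 10*103 = (2 + 16)² + 1030 = 18² + 1030 = 324 + 1030 = 1354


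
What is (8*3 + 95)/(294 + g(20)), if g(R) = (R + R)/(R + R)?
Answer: 119/295 ≈ 0.40339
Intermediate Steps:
g(R) = 1 (g(R) = (2*R)/((2*R)) = (2*R)*(1/(2*R)) = 1)
(8*3 + 95)/(294 + g(20)) = (8*3 + 95)/(294 + 1) = (24 + 95)/295 = 119*(1/295) = 119/295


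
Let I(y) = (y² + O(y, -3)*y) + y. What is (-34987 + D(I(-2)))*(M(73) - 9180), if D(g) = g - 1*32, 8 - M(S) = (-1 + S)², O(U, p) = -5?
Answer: 502560492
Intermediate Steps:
M(S) = 8 - (-1 + S)²
I(y) = y² - 4*y (I(y) = (y² - 5*y) + y = y² - 4*y)
D(g) = -32 + g (D(g) = g - 32 = -32 + g)
(-34987 + D(I(-2)))*(M(73) - 9180) = (-34987 + (-32 - 2*(-4 - 2)))*((8 - (-1 + 73)²) - 9180) = (-34987 + (-32 - 2*(-6)))*((8 - 1*72²) - 9180) = (-34987 + (-32 + 12))*((8 - 1*5184) - 9180) = (-34987 - 20)*((8 - 5184) - 9180) = -35007*(-5176 - 9180) = -35007*(-14356) = 502560492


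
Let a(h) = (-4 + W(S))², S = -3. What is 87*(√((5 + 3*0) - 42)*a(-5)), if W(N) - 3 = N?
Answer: 1392*I*√37 ≈ 8467.2*I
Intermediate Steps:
W(N) = 3 + N
a(h) = 16 (a(h) = (-4 + (3 - 3))² = (-4 + 0)² = (-4)² = 16)
87*(√((5 + 3*0) - 42)*a(-5)) = 87*(√((5 + 3*0) - 42)*16) = 87*(√((5 + 0) - 42)*16) = 87*(√(5 - 42)*16) = 87*(√(-37)*16) = 87*((I*√37)*16) = 87*(16*I*√37) = 1392*I*√37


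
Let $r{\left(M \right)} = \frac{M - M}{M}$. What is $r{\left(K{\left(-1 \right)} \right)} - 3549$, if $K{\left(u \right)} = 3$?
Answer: $-3549$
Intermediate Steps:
$r{\left(M \right)} = 0$ ($r{\left(M \right)} = \frac{0}{M} = 0$)
$r{\left(K{\left(-1 \right)} \right)} - 3549 = 0 - 3549 = -3549$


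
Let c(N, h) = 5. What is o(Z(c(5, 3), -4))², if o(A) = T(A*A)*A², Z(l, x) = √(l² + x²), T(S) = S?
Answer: 2825761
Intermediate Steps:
o(A) = A⁴ (o(A) = (A*A)*A² = A²*A² = A⁴)
o(Z(c(5, 3), -4))² = ((√(5² + (-4)²))⁴)² = ((√(25 + 16))⁴)² = ((√41)⁴)² = 1681² = 2825761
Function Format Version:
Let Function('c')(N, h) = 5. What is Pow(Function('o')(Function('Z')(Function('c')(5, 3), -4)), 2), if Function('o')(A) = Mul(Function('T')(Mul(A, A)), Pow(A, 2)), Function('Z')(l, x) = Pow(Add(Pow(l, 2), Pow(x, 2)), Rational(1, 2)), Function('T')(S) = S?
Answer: 2825761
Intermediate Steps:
Function('o')(A) = Pow(A, 4) (Function('o')(A) = Mul(Mul(A, A), Pow(A, 2)) = Mul(Pow(A, 2), Pow(A, 2)) = Pow(A, 4))
Pow(Function('o')(Function('Z')(Function('c')(5, 3), -4)), 2) = Pow(Pow(Pow(Add(Pow(5, 2), Pow(-4, 2)), Rational(1, 2)), 4), 2) = Pow(Pow(Pow(Add(25, 16), Rational(1, 2)), 4), 2) = Pow(Pow(Pow(41, Rational(1, 2)), 4), 2) = Pow(1681, 2) = 2825761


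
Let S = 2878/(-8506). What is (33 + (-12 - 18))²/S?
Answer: -38277/1439 ≈ -26.600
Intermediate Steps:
S = -1439/4253 (S = 2878*(-1/8506) = -1439/4253 ≈ -0.33835)
(33 + (-12 - 18))²/S = (33 + (-12 - 18))²/(-1439/4253) = (33 - 30)²*(-4253/1439) = 3²*(-4253/1439) = 9*(-4253/1439) = -38277/1439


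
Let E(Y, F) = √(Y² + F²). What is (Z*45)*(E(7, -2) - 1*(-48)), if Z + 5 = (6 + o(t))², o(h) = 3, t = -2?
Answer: 164160 + 3420*√53 ≈ 1.8906e+5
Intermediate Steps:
E(Y, F) = √(F² + Y²)
Z = 76 (Z = -5 + (6 + 3)² = -5 + 9² = -5 + 81 = 76)
(Z*45)*(E(7, -2) - 1*(-48)) = (76*45)*(√((-2)² + 7²) - 1*(-48)) = 3420*(√(4 + 49) + 48) = 3420*(√53 + 48) = 3420*(48 + √53) = 164160 + 3420*√53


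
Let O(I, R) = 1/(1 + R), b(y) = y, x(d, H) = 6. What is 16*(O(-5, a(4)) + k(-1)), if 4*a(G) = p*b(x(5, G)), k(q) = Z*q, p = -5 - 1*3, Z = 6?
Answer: -1072/11 ≈ -97.455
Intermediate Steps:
p = -8 (p = -5 - 3 = -8)
k(q) = 6*q
a(G) = -12 (a(G) = (-8*6)/4 = (1/4)*(-48) = -12)
16*(O(-5, a(4)) + k(-1)) = 16*(1/(1 - 12) + 6*(-1)) = 16*(1/(-11) - 6) = 16*(-1/11 - 6) = 16*(-67/11) = -1072/11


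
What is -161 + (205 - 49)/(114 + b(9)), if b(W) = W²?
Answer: -801/5 ≈ -160.20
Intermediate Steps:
-161 + (205 - 49)/(114 + b(9)) = -161 + (205 - 49)/(114 + 9²) = -161 + 156/(114 + 81) = -161 + 156/195 = -161 + 156*(1/195) = -161 + ⅘ = -801/5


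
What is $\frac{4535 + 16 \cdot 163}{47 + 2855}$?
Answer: $\frac{7143}{2902} \approx 2.4614$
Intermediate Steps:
$\frac{4535 + 16 \cdot 163}{47 + 2855} = \frac{4535 + 2608}{2902} = 7143 \cdot \frac{1}{2902} = \frac{7143}{2902}$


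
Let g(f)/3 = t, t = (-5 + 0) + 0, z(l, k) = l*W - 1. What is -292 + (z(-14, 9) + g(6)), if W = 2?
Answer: -336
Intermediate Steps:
z(l, k) = -1 + 2*l (z(l, k) = l*2 - 1 = 2*l - 1 = -1 + 2*l)
t = -5 (t = -5 + 0 = -5)
g(f) = -15 (g(f) = 3*(-5) = -15)
-292 + (z(-14, 9) + g(6)) = -292 + ((-1 + 2*(-14)) - 15) = -292 + ((-1 - 28) - 15) = -292 + (-29 - 15) = -292 - 44 = -336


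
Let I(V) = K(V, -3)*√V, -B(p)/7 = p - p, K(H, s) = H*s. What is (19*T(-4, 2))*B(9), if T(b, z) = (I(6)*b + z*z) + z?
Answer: 0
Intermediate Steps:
B(p) = 0 (B(p) = -7*(p - p) = -7*0 = 0)
I(V) = -3*V^(3/2) (I(V) = (V*(-3))*√V = (-3*V)*√V = -3*V^(3/2))
T(b, z) = z + z² - 18*b*√6 (T(b, z) = ((-18*√6)*b + z*z) + z = ((-18*√6)*b + z²) + z = (-18*b*√6 + z²) + z = (z² - 18*b*√6) + z = z + z² - 18*b*√6)
(19*T(-4, 2))*B(9) = (19*(2 + 2² - 18*(-4)*√6))*0 = (19*(2 + 4 + 72*√6))*0 = (19*(6 + 72*√6))*0 = (114 + 1368*√6)*0 = 0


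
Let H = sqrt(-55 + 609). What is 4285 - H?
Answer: 4285 - sqrt(554) ≈ 4261.5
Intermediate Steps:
H = sqrt(554) ≈ 23.537
4285 - H = 4285 - sqrt(554)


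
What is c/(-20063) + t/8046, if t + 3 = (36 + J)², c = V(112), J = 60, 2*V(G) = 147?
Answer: 30708173/26904483 ≈ 1.1414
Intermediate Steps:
V(G) = 147/2 (V(G) = (½)*147 = 147/2)
c = 147/2 ≈ 73.500
t = 9213 (t = -3 + (36 + 60)² = -3 + 96² = -3 + 9216 = 9213)
c/(-20063) + t/8046 = (147/2)/(-20063) + 9213/8046 = (147/2)*(-1/20063) + 9213*(1/8046) = -147/40126 + 3071/2682 = 30708173/26904483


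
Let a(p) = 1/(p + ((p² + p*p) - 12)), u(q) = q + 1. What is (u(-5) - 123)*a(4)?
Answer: -127/24 ≈ -5.2917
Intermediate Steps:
u(q) = 1 + q
a(p) = 1/(-12 + p + 2*p²) (a(p) = 1/(p + ((p² + p²) - 12)) = 1/(p + (2*p² - 12)) = 1/(p + (-12 + 2*p²)) = 1/(-12 + p + 2*p²))
(u(-5) - 123)*a(4) = ((1 - 5) - 123)/(-12 + 4 + 2*4²) = (-4 - 123)/(-12 + 4 + 2*16) = -127/(-12 + 4 + 32) = -127/24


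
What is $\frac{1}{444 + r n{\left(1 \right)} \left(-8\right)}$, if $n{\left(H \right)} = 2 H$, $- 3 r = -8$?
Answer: $\frac{3}{1204} \approx 0.0024917$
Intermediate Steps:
$r = \frac{8}{3}$ ($r = \left(- \frac{1}{3}\right) \left(-8\right) = \frac{8}{3} \approx 2.6667$)
$\frac{1}{444 + r n{\left(1 \right)} \left(-8\right)} = \frac{1}{444 + \frac{8 \cdot 2 \cdot 1}{3} \left(-8\right)} = \frac{1}{444 + \frac{8}{3} \cdot 2 \left(-8\right)} = \frac{1}{444 + \frac{16}{3} \left(-8\right)} = \frac{1}{444 - \frac{128}{3}} = \frac{1}{\frac{1204}{3}} = \frac{3}{1204}$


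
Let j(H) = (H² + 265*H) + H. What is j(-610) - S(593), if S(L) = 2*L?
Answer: 208654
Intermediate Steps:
j(H) = H² + 266*H
j(-610) - S(593) = -610*(266 - 610) - 2*593 = -610*(-344) - 1*1186 = 209840 - 1186 = 208654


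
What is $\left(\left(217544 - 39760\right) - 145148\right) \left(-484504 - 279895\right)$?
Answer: $-24946925764$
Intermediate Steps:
$\left(\left(217544 - 39760\right) - 145148\right) \left(-484504 - 279895\right) = \left(\left(217544 - 39760\right) - 145148\right) \left(-764399\right) = \left(177784 - 145148\right) \left(-764399\right) = 32636 \left(-764399\right) = -24946925764$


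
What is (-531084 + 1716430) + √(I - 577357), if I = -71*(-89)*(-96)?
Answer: 1185346 + I*√1183981 ≈ 1.1853e+6 + 1088.1*I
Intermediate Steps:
I = -606624 (I = 6319*(-96) = -606624)
(-531084 + 1716430) + √(I - 577357) = (-531084 + 1716430) + √(-606624 - 577357) = 1185346 + √(-1183981) = 1185346 + I*√1183981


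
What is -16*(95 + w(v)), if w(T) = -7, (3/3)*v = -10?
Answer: -1408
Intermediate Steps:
v = -10
-16*(95 + w(v)) = -16*(95 - 7) = -16*88 = -1408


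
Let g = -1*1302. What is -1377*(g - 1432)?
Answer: 3764718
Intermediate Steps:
g = -1302
-1377*(g - 1432) = -1377*(-1302 - 1432) = -1377*(-2734) = 3764718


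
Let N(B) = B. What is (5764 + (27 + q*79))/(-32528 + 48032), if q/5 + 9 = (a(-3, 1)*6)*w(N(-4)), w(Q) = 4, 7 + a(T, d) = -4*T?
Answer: 12409/3876 ≈ 3.2015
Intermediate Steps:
a(T, d) = -7 - 4*T
q = 555 (q = -45 + 5*(((-7 - 4*(-3))*6)*4) = -45 + 5*(((-7 + 12)*6)*4) = -45 + 5*((5*6)*4) = -45 + 5*(30*4) = -45 + 5*120 = -45 + 600 = 555)
(5764 + (27 + q*79))/(-32528 + 48032) = (5764 + (27 + 555*79))/(-32528 + 48032) = (5764 + (27 + 43845))/15504 = (5764 + 43872)*(1/15504) = 49636*(1/15504) = 12409/3876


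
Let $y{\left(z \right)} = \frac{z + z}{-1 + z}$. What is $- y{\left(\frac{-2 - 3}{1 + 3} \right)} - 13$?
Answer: $- \frac{127}{9} \approx -14.111$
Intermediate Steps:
$y{\left(z \right)} = \frac{2 z}{-1 + z}$
$- y{\left(\frac{-2 - 3}{1 + 3} \right)} - 13 = - \frac{2 \frac{-2 - 3}{1 + 3}}{-1 + \frac{-2 - 3}{1 + 3}} - 13 = - \frac{2 \left(- \frac{5}{4}\right)}{-1 - \frac{5}{4}} - 13 = - \frac{2 \left(\left(-5\right) \frac{1}{4}\right)}{-1 - \frac{5}{4}} - 13 = - \frac{2 \left(-5\right)}{4 \left(-1 - \frac{5}{4}\right)} - 13 = - \frac{2 \left(-5\right)}{4 \left(- \frac{9}{4}\right)} - 13 = - \frac{2 \left(-5\right) \left(-4\right)}{4 \cdot 9} - 13 = \left(-1\right) \frac{10}{9} - 13 = - \frac{10}{9} - 13 = - \frac{127}{9}$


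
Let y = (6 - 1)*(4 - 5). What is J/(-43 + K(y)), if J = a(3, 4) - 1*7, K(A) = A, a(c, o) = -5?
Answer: 1/4 ≈ 0.25000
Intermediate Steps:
y = -5 (y = 5*(-1) = -5)
J = -12 (J = -5 - 1*7 = -5 - 7 = -12)
J/(-43 + K(y)) = -12/(-43 - 5) = -12/(-48) = -1/48*(-12) = 1/4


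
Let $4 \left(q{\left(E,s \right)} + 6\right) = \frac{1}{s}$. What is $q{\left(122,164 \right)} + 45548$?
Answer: $\frac{29875553}{656} \approx 45542.0$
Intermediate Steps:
$q{\left(E,s \right)} = -6 + \frac{1}{4 s}$
$q{\left(122,164 \right)} + 45548 = \left(-6 + \frac{1}{4 \cdot 164}\right) + 45548 = \left(-6 + \frac{1}{4} \cdot \frac{1}{164}\right) + 45548 = \left(-6 + \frac{1}{656}\right) + 45548 = - \frac{3935}{656} + 45548 = \frac{29875553}{656}$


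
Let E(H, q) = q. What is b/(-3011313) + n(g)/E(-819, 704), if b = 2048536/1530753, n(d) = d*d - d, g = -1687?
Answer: 234401569932491315/57948960566376 ≈ 4045.0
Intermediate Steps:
n(d) = d² - d
b = 292648/218679 (b = 2048536*(1/1530753) = 292648/218679 ≈ 1.3383)
b/(-3011313) + n(g)/E(-819, 704) = (292648/218679)/(-3011313) - 1687*(-1 - 1687)/704 = (292648/218679)*(-1/3011313) - 1687*(-1688)*(1/704) = -292648/658510915527 + 2847656*(1/704) = -292648/658510915527 + 355957/88 = 234401569932491315/57948960566376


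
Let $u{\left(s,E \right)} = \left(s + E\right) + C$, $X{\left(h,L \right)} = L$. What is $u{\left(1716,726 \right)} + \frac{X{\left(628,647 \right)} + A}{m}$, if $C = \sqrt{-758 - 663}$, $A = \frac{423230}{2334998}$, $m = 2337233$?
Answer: $\frac{6663528134215482}{2728717190267} + 7 i \sqrt{29} \approx 2442.0 + 37.696 i$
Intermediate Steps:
$A = \frac{211615}{1167499}$ ($A = 423230 \cdot \frac{1}{2334998} = \frac{211615}{1167499} \approx 0.18125$)
$C = 7 i \sqrt{29}$ ($C = \sqrt{-1421} = 7 i \sqrt{29} \approx 37.696 i$)
$u{\left(s,E \right)} = E + s + 7 i \sqrt{29}$ ($u{\left(s,E \right)} = \left(s + E\right) + 7 i \sqrt{29} = \left(E + s\right) + 7 i \sqrt{29} = E + s + 7 i \sqrt{29}$)
$u{\left(1716,726 \right)} + \frac{X{\left(628,647 \right)} + A}{m} = \left(726 + 1716 + 7 i \sqrt{29}\right) + \frac{647 + \frac{211615}{1167499}}{2337233} = \left(2442 + 7 i \sqrt{29}\right) + \frac{755583468}{1167499} \cdot \frac{1}{2337233} = \left(2442 + 7 i \sqrt{29}\right) + \frac{755583468}{2728717190267} = \frac{6663528134215482}{2728717190267} + 7 i \sqrt{29}$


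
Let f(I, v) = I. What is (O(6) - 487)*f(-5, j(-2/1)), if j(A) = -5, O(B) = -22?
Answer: 2545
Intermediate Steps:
(O(6) - 487)*f(-5, j(-2/1)) = (-22 - 487)*(-5) = -509*(-5) = 2545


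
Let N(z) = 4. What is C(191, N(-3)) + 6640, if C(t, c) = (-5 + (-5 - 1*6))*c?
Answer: 6576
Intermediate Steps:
C(t, c) = -16*c (C(t, c) = (-5 + (-5 - 6))*c = (-5 - 11)*c = -16*c)
C(191, N(-3)) + 6640 = -16*4 + 6640 = -64 + 6640 = 6576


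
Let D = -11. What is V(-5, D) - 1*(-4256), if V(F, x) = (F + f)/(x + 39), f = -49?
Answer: 59557/14 ≈ 4254.1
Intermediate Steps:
V(F, x) = (-49 + F)/(39 + x) (V(F, x) = (F - 49)/(x + 39) = (-49 + F)/(39 + x))
V(-5, D) - 1*(-4256) = (-49 - 5)/(39 - 11) - 1*(-4256) = -54/28 + 4256 = (1/28)*(-54) + 4256 = -27/14 + 4256 = 59557/14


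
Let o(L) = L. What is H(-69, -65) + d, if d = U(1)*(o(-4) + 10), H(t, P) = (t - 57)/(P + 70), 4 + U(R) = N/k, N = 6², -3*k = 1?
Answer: -3486/5 ≈ -697.20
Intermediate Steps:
k = -⅓ (k = -⅓*1 = -⅓ ≈ -0.33333)
N = 36
U(R) = -112 (U(R) = -4 + 36/(-⅓) = -4 + 36*(-3) = -4 - 108 = -112)
H(t, P) = (-57 + t)/(70 + P)
d = -672 (d = -112*(-4 + 10) = -112*6 = -672)
H(-69, -65) + d = (-57 - 69)/(70 - 65) - 672 = -126/5 - 672 = -3486/5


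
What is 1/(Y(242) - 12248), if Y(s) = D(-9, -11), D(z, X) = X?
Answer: -1/12259 ≈ -8.1573e-5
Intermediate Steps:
Y(s) = -11
1/(Y(242) - 12248) = 1/(-11 - 12248) = 1/(-12259) = -1/12259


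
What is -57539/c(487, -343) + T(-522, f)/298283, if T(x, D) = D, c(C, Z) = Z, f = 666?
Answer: 17163133975/102311069 ≈ 167.75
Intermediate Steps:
-57539/c(487, -343) + T(-522, f)/298283 = -57539/(-343) + 666/298283 = -57539*(-1/343) + 666*(1/298283) = 57539/343 + 666/298283 = 17163133975/102311069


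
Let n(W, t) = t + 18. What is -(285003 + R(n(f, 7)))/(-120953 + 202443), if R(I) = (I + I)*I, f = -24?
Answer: -286253/81490 ≈ -3.5127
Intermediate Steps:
n(W, t) = 18 + t
R(I) = 2*I² (R(I) = (2*I)*I = 2*I²)
-(285003 + R(n(f, 7)))/(-120953 + 202443) = -(285003 + 2*(18 + 7)²)/(-120953 + 202443) = -(285003 + 2*25²)/81490 = -(285003 + 2*625)/81490 = -(285003 + 1250)/81490 = -286253/81490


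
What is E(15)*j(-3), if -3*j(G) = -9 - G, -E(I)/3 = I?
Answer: -90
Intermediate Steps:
E(I) = -3*I
j(G) = 3 + G/3 (j(G) = -(-9 - G)/3 = 3 + G/3)
E(15)*j(-3) = (-3*15)*(3 + (⅓)*(-3)) = -45*(3 - 1) = -45*2 = -90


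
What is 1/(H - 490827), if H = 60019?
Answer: -1/430808 ≈ -2.3212e-6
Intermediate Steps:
1/(H - 490827) = 1/(60019 - 490827) = 1/(-430808) = -1/430808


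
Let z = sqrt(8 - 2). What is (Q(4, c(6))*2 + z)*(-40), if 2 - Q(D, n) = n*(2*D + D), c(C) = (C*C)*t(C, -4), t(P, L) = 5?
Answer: 172640 - 40*sqrt(6) ≈ 1.7254e+5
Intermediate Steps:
z = sqrt(6) ≈ 2.4495
c(C) = 5*C**2 (c(C) = (C*C)*5 = C**2*5 = 5*C**2)
Q(D, n) = 2 - 3*D*n (Q(D, n) = 2 - n*(2*D + D) = 2 - n*3*D = 2 - 3*D*n)
(Q(4, c(6))*2 + z)*(-40) = ((2 - 3*4*5*6**2)*2 + sqrt(6))*(-40) = ((2 - 3*4*5*36)*2 + sqrt(6))*(-40) = ((2 - 3*4*180)*2 + sqrt(6))*(-40) = ((2 - 2160)*2 + sqrt(6))*(-40) = (-2158*2 + sqrt(6))*(-40) = (-4316 + sqrt(6))*(-40) = 172640 - 40*sqrt(6)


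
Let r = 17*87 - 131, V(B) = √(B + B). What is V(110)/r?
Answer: √55/674 ≈ 0.011003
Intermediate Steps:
V(B) = √2*√B (V(B) = √(2*B) = √2*√B)
r = 1348 (r = 1479 - 131 = 1348)
V(110)/r = (√2*√110)/1348 = (2*√55)*(1/1348) = √55/674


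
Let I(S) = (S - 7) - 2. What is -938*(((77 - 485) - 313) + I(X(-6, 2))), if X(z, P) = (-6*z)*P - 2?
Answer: 619080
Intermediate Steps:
X(z, P) = -2 - 6*P*z (X(z, P) = -6*P*z - 2 = -2 - 6*P*z)
I(S) = -9 + S (I(S) = (-7 + S) - 2 = -9 + S)
-938*(((77 - 485) - 313) + I(X(-6, 2))) = -938*(((77 - 485) - 313) + (-9 + (-2 - 6*2*(-6)))) = -938*((-408 - 313) + (-9 + (-2 + 72))) = -938*(-721 + (-9 + 70)) = -938*(-721 + 61) = -938*(-660) = 619080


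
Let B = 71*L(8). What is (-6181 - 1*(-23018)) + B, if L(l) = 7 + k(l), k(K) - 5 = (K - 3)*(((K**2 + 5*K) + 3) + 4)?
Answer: 57094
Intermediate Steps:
k(K) = 5 + (-3 + K)*(7 + K**2 + 5*K) (k(K) = 5 + (K - 3)*(((K**2 + 5*K) + 3) + 4) = 5 + (-3 + K)*((3 + K**2 + 5*K) + 4) = 5 + (-3 + K)*(7 + K**2 + 5*K))
L(l) = -9 + l**3 - 8*l + 2*l**2 (L(l) = 7 + (-16 + l**3 - 8*l + 2*l**2) = -9 + l**3 - 8*l + 2*l**2)
B = 40257 (B = 71*(-9 + 8**3 - 8*8 + 2*8**2) = 71*(-9 + 512 - 64 + 2*64) = 71*(-9 + 512 - 64 + 128) = 71*567 = 40257)
(-6181 - 1*(-23018)) + B = (-6181 - 1*(-23018)) + 40257 = (-6181 + 23018) + 40257 = 16837 + 40257 = 57094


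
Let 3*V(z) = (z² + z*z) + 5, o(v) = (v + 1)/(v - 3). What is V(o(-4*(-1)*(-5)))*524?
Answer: 1764308/1587 ≈ 1111.7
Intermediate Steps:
o(v) = (1 + v)/(-3 + v)
V(z) = 5/3 + 2*z²/3 (V(z) = ((z² + z*z) + 5)/3 = ((z² + z²) + 5)/3 = (2*z² + 5)/3 = (5 + 2*z²)/3 = 5/3 + 2*z²/3)
V(o(-4*(-1)*(-5)))*524 = (5/3 + 2*((1 - 4*(-1)*(-5))/(-3 - 4*(-1)*(-5)))²/3)*524 = (5/3 + 2*((1 + 4*(-5))/(-3 + 4*(-5)))²/3)*524 = (5/3 + 2*((1 - 20)/(-3 - 20))²/3)*524 = (5/3 + 2*(-19/(-23))²/3)*524 = (5/3 + 2*(-1/23*(-19))²/3)*524 = (5/3 + 2*(19/23)²/3)*524 = (5/3 + (⅔)*(361/529))*524 = (5/3 + 722/1587)*524 = (3367/1587)*524 = 1764308/1587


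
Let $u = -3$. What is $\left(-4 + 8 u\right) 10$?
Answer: $-280$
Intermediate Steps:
$\left(-4 + 8 u\right) 10 = \left(-4 + 8 \left(-3\right)\right) 10 = \left(-4 - 24\right) 10 = \left(-28\right) 10 = -280$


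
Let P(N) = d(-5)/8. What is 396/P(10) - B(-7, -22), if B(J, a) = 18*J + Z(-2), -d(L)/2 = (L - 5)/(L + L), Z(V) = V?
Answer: -1456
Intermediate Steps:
d(L) = -(-5 + L)/L (d(L) = -2*(L - 5)/(L + L) = -2*(-5 + L)/(2*L) = -2*(-5 + L)*1/(2*L) = -(-5 + L)/L)
B(J, a) = -2 + 18*J (B(J, a) = 18*J - 2 = -2 + 18*J)
P(N) = -¼ (P(N) = ((5 - 1*(-5))/(-5))/8 = -(5 + 5)/5*(⅛) = -⅕*10*(⅛) = -2*⅛ = -¼)
396/P(10) - B(-7, -22) = 396/(-¼) - (-2 + 18*(-7)) = 396*(-4) - (-2 - 126) = -1584 - 1*(-128) = -1584 + 128 = -1456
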